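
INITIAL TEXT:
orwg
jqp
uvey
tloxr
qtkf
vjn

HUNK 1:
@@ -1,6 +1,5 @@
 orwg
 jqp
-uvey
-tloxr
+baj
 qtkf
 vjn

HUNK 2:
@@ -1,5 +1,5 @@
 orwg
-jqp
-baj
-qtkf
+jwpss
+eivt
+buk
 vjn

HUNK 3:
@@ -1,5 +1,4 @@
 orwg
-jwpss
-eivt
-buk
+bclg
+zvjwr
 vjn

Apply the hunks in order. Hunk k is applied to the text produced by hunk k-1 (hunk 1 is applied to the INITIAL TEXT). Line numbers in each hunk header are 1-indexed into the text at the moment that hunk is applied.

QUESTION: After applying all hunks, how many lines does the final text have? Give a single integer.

Hunk 1: at line 1 remove [uvey,tloxr] add [baj] -> 5 lines: orwg jqp baj qtkf vjn
Hunk 2: at line 1 remove [jqp,baj,qtkf] add [jwpss,eivt,buk] -> 5 lines: orwg jwpss eivt buk vjn
Hunk 3: at line 1 remove [jwpss,eivt,buk] add [bclg,zvjwr] -> 4 lines: orwg bclg zvjwr vjn
Final line count: 4

Answer: 4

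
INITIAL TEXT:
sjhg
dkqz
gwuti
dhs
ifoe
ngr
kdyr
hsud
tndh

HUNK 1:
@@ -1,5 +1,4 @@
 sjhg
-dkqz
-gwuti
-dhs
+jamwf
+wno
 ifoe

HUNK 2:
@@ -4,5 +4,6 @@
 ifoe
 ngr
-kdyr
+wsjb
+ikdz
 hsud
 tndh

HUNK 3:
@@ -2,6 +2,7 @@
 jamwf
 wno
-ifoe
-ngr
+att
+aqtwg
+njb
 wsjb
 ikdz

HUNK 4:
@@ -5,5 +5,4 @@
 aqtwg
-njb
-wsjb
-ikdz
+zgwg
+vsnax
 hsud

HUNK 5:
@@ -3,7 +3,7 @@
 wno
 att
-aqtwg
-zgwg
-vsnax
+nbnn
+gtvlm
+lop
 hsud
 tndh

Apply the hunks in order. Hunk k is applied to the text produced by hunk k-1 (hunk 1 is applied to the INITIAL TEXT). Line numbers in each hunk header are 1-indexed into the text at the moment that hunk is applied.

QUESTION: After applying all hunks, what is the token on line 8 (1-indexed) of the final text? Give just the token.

Hunk 1: at line 1 remove [dkqz,gwuti,dhs] add [jamwf,wno] -> 8 lines: sjhg jamwf wno ifoe ngr kdyr hsud tndh
Hunk 2: at line 4 remove [kdyr] add [wsjb,ikdz] -> 9 lines: sjhg jamwf wno ifoe ngr wsjb ikdz hsud tndh
Hunk 3: at line 2 remove [ifoe,ngr] add [att,aqtwg,njb] -> 10 lines: sjhg jamwf wno att aqtwg njb wsjb ikdz hsud tndh
Hunk 4: at line 5 remove [njb,wsjb,ikdz] add [zgwg,vsnax] -> 9 lines: sjhg jamwf wno att aqtwg zgwg vsnax hsud tndh
Hunk 5: at line 3 remove [aqtwg,zgwg,vsnax] add [nbnn,gtvlm,lop] -> 9 lines: sjhg jamwf wno att nbnn gtvlm lop hsud tndh
Final line 8: hsud

Answer: hsud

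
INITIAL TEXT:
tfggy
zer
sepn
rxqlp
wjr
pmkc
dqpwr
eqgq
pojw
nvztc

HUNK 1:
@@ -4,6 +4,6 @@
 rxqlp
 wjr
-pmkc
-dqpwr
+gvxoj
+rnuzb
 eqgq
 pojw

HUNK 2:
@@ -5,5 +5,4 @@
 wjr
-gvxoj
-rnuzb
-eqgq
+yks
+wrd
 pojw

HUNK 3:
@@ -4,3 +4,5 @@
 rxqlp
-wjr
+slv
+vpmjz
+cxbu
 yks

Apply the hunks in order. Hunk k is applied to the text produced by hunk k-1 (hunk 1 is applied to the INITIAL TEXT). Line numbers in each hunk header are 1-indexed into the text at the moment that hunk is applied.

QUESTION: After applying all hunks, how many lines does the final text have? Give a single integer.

Hunk 1: at line 4 remove [pmkc,dqpwr] add [gvxoj,rnuzb] -> 10 lines: tfggy zer sepn rxqlp wjr gvxoj rnuzb eqgq pojw nvztc
Hunk 2: at line 5 remove [gvxoj,rnuzb,eqgq] add [yks,wrd] -> 9 lines: tfggy zer sepn rxqlp wjr yks wrd pojw nvztc
Hunk 3: at line 4 remove [wjr] add [slv,vpmjz,cxbu] -> 11 lines: tfggy zer sepn rxqlp slv vpmjz cxbu yks wrd pojw nvztc
Final line count: 11

Answer: 11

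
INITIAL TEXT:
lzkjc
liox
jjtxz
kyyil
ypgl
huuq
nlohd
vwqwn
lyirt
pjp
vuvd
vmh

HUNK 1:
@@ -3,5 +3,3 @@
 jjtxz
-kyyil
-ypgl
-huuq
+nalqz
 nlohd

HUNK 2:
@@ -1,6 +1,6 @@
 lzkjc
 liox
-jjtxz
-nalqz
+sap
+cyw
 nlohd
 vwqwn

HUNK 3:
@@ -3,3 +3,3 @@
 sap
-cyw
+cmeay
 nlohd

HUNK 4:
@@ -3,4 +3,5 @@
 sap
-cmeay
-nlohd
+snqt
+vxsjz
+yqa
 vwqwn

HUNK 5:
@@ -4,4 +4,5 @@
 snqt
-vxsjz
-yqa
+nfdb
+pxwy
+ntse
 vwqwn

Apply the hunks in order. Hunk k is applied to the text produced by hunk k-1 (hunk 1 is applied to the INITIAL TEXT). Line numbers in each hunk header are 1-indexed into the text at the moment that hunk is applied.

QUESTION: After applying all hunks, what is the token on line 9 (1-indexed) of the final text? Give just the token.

Hunk 1: at line 3 remove [kyyil,ypgl,huuq] add [nalqz] -> 10 lines: lzkjc liox jjtxz nalqz nlohd vwqwn lyirt pjp vuvd vmh
Hunk 2: at line 1 remove [jjtxz,nalqz] add [sap,cyw] -> 10 lines: lzkjc liox sap cyw nlohd vwqwn lyirt pjp vuvd vmh
Hunk 3: at line 3 remove [cyw] add [cmeay] -> 10 lines: lzkjc liox sap cmeay nlohd vwqwn lyirt pjp vuvd vmh
Hunk 4: at line 3 remove [cmeay,nlohd] add [snqt,vxsjz,yqa] -> 11 lines: lzkjc liox sap snqt vxsjz yqa vwqwn lyirt pjp vuvd vmh
Hunk 5: at line 4 remove [vxsjz,yqa] add [nfdb,pxwy,ntse] -> 12 lines: lzkjc liox sap snqt nfdb pxwy ntse vwqwn lyirt pjp vuvd vmh
Final line 9: lyirt

Answer: lyirt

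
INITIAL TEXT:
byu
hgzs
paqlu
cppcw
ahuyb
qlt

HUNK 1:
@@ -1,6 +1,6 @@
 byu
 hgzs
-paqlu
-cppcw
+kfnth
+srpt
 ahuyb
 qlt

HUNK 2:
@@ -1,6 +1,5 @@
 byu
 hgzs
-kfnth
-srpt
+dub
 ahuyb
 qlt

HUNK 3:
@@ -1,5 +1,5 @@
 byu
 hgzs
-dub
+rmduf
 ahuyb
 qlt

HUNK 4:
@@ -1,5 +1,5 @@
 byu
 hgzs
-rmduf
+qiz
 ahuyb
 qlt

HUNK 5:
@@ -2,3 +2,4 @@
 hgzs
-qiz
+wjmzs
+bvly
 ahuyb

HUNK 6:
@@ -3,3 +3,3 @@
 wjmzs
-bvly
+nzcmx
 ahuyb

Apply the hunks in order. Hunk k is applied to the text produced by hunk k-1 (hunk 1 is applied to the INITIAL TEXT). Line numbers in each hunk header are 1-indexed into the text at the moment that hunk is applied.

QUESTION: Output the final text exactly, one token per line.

Answer: byu
hgzs
wjmzs
nzcmx
ahuyb
qlt

Derivation:
Hunk 1: at line 1 remove [paqlu,cppcw] add [kfnth,srpt] -> 6 lines: byu hgzs kfnth srpt ahuyb qlt
Hunk 2: at line 1 remove [kfnth,srpt] add [dub] -> 5 lines: byu hgzs dub ahuyb qlt
Hunk 3: at line 1 remove [dub] add [rmduf] -> 5 lines: byu hgzs rmduf ahuyb qlt
Hunk 4: at line 1 remove [rmduf] add [qiz] -> 5 lines: byu hgzs qiz ahuyb qlt
Hunk 5: at line 2 remove [qiz] add [wjmzs,bvly] -> 6 lines: byu hgzs wjmzs bvly ahuyb qlt
Hunk 6: at line 3 remove [bvly] add [nzcmx] -> 6 lines: byu hgzs wjmzs nzcmx ahuyb qlt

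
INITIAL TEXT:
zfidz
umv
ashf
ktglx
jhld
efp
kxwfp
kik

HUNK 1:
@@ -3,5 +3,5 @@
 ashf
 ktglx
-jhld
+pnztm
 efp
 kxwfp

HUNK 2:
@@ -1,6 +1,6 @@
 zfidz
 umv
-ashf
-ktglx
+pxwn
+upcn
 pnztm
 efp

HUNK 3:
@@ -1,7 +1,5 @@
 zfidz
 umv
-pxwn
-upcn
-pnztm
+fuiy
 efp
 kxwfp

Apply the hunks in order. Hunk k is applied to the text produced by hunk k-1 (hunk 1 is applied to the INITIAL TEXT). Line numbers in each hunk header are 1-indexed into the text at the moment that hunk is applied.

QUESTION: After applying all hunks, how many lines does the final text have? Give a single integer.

Hunk 1: at line 3 remove [jhld] add [pnztm] -> 8 lines: zfidz umv ashf ktglx pnztm efp kxwfp kik
Hunk 2: at line 1 remove [ashf,ktglx] add [pxwn,upcn] -> 8 lines: zfidz umv pxwn upcn pnztm efp kxwfp kik
Hunk 3: at line 1 remove [pxwn,upcn,pnztm] add [fuiy] -> 6 lines: zfidz umv fuiy efp kxwfp kik
Final line count: 6

Answer: 6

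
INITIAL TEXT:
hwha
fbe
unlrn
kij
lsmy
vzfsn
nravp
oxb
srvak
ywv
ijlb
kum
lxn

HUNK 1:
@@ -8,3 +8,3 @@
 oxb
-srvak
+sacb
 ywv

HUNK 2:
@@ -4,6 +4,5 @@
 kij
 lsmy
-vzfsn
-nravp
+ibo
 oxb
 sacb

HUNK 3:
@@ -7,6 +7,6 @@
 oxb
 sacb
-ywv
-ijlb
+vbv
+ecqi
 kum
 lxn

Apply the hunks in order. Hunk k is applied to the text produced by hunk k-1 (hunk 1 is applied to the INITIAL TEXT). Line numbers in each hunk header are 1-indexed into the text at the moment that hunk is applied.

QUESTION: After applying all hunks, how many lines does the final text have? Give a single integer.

Hunk 1: at line 8 remove [srvak] add [sacb] -> 13 lines: hwha fbe unlrn kij lsmy vzfsn nravp oxb sacb ywv ijlb kum lxn
Hunk 2: at line 4 remove [vzfsn,nravp] add [ibo] -> 12 lines: hwha fbe unlrn kij lsmy ibo oxb sacb ywv ijlb kum lxn
Hunk 3: at line 7 remove [ywv,ijlb] add [vbv,ecqi] -> 12 lines: hwha fbe unlrn kij lsmy ibo oxb sacb vbv ecqi kum lxn
Final line count: 12

Answer: 12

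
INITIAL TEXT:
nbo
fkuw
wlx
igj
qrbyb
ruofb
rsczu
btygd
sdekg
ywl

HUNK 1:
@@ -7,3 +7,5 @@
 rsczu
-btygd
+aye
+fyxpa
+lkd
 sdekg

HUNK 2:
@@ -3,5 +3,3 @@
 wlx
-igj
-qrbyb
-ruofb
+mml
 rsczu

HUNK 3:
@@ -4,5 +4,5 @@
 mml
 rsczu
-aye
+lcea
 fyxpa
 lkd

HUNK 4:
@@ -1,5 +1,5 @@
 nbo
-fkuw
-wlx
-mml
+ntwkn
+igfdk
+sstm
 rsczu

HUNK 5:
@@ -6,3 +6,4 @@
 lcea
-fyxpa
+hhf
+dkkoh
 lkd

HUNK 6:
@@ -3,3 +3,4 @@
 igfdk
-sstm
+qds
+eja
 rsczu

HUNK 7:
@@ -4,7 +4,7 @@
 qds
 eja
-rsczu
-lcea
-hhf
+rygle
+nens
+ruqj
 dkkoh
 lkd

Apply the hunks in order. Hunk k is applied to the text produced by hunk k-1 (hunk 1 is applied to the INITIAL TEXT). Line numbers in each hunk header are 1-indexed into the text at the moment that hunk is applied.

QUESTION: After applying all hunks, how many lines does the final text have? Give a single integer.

Answer: 12

Derivation:
Hunk 1: at line 7 remove [btygd] add [aye,fyxpa,lkd] -> 12 lines: nbo fkuw wlx igj qrbyb ruofb rsczu aye fyxpa lkd sdekg ywl
Hunk 2: at line 3 remove [igj,qrbyb,ruofb] add [mml] -> 10 lines: nbo fkuw wlx mml rsczu aye fyxpa lkd sdekg ywl
Hunk 3: at line 4 remove [aye] add [lcea] -> 10 lines: nbo fkuw wlx mml rsczu lcea fyxpa lkd sdekg ywl
Hunk 4: at line 1 remove [fkuw,wlx,mml] add [ntwkn,igfdk,sstm] -> 10 lines: nbo ntwkn igfdk sstm rsczu lcea fyxpa lkd sdekg ywl
Hunk 5: at line 6 remove [fyxpa] add [hhf,dkkoh] -> 11 lines: nbo ntwkn igfdk sstm rsczu lcea hhf dkkoh lkd sdekg ywl
Hunk 6: at line 3 remove [sstm] add [qds,eja] -> 12 lines: nbo ntwkn igfdk qds eja rsczu lcea hhf dkkoh lkd sdekg ywl
Hunk 7: at line 4 remove [rsczu,lcea,hhf] add [rygle,nens,ruqj] -> 12 lines: nbo ntwkn igfdk qds eja rygle nens ruqj dkkoh lkd sdekg ywl
Final line count: 12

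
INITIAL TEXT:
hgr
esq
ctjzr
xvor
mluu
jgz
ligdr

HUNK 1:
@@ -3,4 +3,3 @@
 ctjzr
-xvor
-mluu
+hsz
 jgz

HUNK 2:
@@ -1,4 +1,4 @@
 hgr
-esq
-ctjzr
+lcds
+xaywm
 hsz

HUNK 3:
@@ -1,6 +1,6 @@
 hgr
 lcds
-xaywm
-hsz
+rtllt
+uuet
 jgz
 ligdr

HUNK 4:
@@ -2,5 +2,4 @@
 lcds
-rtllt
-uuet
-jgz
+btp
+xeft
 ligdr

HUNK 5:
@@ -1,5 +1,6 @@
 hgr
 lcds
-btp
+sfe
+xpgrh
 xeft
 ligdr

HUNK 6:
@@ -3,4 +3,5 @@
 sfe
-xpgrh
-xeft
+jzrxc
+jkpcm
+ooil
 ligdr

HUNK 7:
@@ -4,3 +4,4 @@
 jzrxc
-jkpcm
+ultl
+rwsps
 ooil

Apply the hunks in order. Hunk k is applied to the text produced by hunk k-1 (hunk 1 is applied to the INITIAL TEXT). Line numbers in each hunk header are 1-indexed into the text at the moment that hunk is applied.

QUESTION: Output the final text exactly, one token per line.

Hunk 1: at line 3 remove [xvor,mluu] add [hsz] -> 6 lines: hgr esq ctjzr hsz jgz ligdr
Hunk 2: at line 1 remove [esq,ctjzr] add [lcds,xaywm] -> 6 lines: hgr lcds xaywm hsz jgz ligdr
Hunk 3: at line 1 remove [xaywm,hsz] add [rtllt,uuet] -> 6 lines: hgr lcds rtllt uuet jgz ligdr
Hunk 4: at line 2 remove [rtllt,uuet,jgz] add [btp,xeft] -> 5 lines: hgr lcds btp xeft ligdr
Hunk 5: at line 1 remove [btp] add [sfe,xpgrh] -> 6 lines: hgr lcds sfe xpgrh xeft ligdr
Hunk 6: at line 3 remove [xpgrh,xeft] add [jzrxc,jkpcm,ooil] -> 7 lines: hgr lcds sfe jzrxc jkpcm ooil ligdr
Hunk 7: at line 4 remove [jkpcm] add [ultl,rwsps] -> 8 lines: hgr lcds sfe jzrxc ultl rwsps ooil ligdr

Answer: hgr
lcds
sfe
jzrxc
ultl
rwsps
ooil
ligdr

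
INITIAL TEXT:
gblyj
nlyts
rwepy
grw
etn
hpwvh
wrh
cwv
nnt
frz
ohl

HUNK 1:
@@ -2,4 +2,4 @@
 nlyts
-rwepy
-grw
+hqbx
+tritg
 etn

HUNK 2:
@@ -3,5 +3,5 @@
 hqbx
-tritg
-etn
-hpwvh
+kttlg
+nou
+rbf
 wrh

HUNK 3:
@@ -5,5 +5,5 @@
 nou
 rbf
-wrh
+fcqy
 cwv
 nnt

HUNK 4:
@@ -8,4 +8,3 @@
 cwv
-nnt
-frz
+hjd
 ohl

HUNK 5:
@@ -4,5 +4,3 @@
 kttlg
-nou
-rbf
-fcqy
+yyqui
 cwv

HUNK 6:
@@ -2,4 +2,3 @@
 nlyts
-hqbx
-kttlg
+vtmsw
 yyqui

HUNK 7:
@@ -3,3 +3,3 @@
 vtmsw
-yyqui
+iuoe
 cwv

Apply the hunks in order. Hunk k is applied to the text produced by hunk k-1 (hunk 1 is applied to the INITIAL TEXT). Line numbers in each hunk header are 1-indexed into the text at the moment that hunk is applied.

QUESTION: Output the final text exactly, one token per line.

Hunk 1: at line 2 remove [rwepy,grw] add [hqbx,tritg] -> 11 lines: gblyj nlyts hqbx tritg etn hpwvh wrh cwv nnt frz ohl
Hunk 2: at line 3 remove [tritg,etn,hpwvh] add [kttlg,nou,rbf] -> 11 lines: gblyj nlyts hqbx kttlg nou rbf wrh cwv nnt frz ohl
Hunk 3: at line 5 remove [wrh] add [fcqy] -> 11 lines: gblyj nlyts hqbx kttlg nou rbf fcqy cwv nnt frz ohl
Hunk 4: at line 8 remove [nnt,frz] add [hjd] -> 10 lines: gblyj nlyts hqbx kttlg nou rbf fcqy cwv hjd ohl
Hunk 5: at line 4 remove [nou,rbf,fcqy] add [yyqui] -> 8 lines: gblyj nlyts hqbx kttlg yyqui cwv hjd ohl
Hunk 6: at line 2 remove [hqbx,kttlg] add [vtmsw] -> 7 lines: gblyj nlyts vtmsw yyqui cwv hjd ohl
Hunk 7: at line 3 remove [yyqui] add [iuoe] -> 7 lines: gblyj nlyts vtmsw iuoe cwv hjd ohl

Answer: gblyj
nlyts
vtmsw
iuoe
cwv
hjd
ohl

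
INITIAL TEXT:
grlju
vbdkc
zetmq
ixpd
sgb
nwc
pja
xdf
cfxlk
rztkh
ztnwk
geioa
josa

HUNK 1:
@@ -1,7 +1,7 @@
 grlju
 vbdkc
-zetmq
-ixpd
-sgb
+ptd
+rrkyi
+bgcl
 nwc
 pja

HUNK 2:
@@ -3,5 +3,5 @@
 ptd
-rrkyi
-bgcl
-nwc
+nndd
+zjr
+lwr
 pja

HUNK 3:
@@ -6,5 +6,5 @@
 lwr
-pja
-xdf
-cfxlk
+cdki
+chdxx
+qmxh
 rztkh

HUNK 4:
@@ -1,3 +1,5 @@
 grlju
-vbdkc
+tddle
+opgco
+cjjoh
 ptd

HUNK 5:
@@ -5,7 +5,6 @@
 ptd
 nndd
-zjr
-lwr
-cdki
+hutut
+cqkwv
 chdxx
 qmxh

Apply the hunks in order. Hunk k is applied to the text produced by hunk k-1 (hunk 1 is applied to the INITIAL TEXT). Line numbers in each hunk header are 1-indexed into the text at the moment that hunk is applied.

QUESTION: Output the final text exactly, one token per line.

Answer: grlju
tddle
opgco
cjjoh
ptd
nndd
hutut
cqkwv
chdxx
qmxh
rztkh
ztnwk
geioa
josa

Derivation:
Hunk 1: at line 1 remove [zetmq,ixpd,sgb] add [ptd,rrkyi,bgcl] -> 13 lines: grlju vbdkc ptd rrkyi bgcl nwc pja xdf cfxlk rztkh ztnwk geioa josa
Hunk 2: at line 3 remove [rrkyi,bgcl,nwc] add [nndd,zjr,lwr] -> 13 lines: grlju vbdkc ptd nndd zjr lwr pja xdf cfxlk rztkh ztnwk geioa josa
Hunk 3: at line 6 remove [pja,xdf,cfxlk] add [cdki,chdxx,qmxh] -> 13 lines: grlju vbdkc ptd nndd zjr lwr cdki chdxx qmxh rztkh ztnwk geioa josa
Hunk 4: at line 1 remove [vbdkc] add [tddle,opgco,cjjoh] -> 15 lines: grlju tddle opgco cjjoh ptd nndd zjr lwr cdki chdxx qmxh rztkh ztnwk geioa josa
Hunk 5: at line 5 remove [zjr,lwr,cdki] add [hutut,cqkwv] -> 14 lines: grlju tddle opgco cjjoh ptd nndd hutut cqkwv chdxx qmxh rztkh ztnwk geioa josa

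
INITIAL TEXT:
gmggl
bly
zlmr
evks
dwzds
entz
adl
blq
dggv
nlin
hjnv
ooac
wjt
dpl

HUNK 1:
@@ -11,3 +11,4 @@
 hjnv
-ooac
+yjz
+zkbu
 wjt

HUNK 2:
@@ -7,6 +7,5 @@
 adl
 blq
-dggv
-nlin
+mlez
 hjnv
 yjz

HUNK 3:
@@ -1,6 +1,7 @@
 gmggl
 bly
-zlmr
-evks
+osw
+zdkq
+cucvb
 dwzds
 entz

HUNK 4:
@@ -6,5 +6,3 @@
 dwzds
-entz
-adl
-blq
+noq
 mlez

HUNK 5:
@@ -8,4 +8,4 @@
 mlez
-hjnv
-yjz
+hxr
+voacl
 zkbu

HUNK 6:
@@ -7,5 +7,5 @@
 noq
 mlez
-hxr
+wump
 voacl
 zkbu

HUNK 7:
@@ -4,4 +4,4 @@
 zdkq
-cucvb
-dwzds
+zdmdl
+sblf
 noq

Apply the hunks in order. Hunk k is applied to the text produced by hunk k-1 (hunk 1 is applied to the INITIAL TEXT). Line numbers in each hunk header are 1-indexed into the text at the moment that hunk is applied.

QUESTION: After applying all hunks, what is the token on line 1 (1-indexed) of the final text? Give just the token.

Hunk 1: at line 11 remove [ooac] add [yjz,zkbu] -> 15 lines: gmggl bly zlmr evks dwzds entz adl blq dggv nlin hjnv yjz zkbu wjt dpl
Hunk 2: at line 7 remove [dggv,nlin] add [mlez] -> 14 lines: gmggl bly zlmr evks dwzds entz adl blq mlez hjnv yjz zkbu wjt dpl
Hunk 3: at line 1 remove [zlmr,evks] add [osw,zdkq,cucvb] -> 15 lines: gmggl bly osw zdkq cucvb dwzds entz adl blq mlez hjnv yjz zkbu wjt dpl
Hunk 4: at line 6 remove [entz,adl,blq] add [noq] -> 13 lines: gmggl bly osw zdkq cucvb dwzds noq mlez hjnv yjz zkbu wjt dpl
Hunk 5: at line 8 remove [hjnv,yjz] add [hxr,voacl] -> 13 lines: gmggl bly osw zdkq cucvb dwzds noq mlez hxr voacl zkbu wjt dpl
Hunk 6: at line 7 remove [hxr] add [wump] -> 13 lines: gmggl bly osw zdkq cucvb dwzds noq mlez wump voacl zkbu wjt dpl
Hunk 7: at line 4 remove [cucvb,dwzds] add [zdmdl,sblf] -> 13 lines: gmggl bly osw zdkq zdmdl sblf noq mlez wump voacl zkbu wjt dpl
Final line 1: gmggl

Answer: gmggl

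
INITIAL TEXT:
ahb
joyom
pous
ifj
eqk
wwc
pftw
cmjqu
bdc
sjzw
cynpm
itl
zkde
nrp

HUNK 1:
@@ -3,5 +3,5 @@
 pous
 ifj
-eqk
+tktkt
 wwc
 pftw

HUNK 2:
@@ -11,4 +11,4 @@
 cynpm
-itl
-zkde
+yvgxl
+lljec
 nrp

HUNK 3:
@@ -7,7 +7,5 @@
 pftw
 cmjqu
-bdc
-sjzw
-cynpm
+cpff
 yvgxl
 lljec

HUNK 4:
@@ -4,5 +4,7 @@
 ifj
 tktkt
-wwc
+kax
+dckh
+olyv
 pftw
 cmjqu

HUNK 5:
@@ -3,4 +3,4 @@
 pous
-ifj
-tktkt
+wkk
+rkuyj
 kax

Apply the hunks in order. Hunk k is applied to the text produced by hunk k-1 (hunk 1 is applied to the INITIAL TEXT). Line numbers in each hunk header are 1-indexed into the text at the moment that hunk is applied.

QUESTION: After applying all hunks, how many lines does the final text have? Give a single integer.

Hunk 1: at line 3 remove [eqk] add [tktkt] -> 14 lines: ahb joyom pous ifj tktkt wwc pftw cmjqu bdc sjzw cynpm itl zkde nrp
Hunk 2: at line 11 remove [itl,zkde] add [yvgxl,lljec] -> 14 lines: ahb joyom pous ifj tktkt wwc pftw cmjqu bdc sjzw cynpm yvgxl lljec nrp
Hunk 3: at line 7 remove [bdc,sjzw,cynpm] add [cpff] -> 12 lines: ahb joyom pous ifj tktkt wwc pftw cmjqu cpff yvgxl lljec nrp
Hunk 4: at line 4 remove [wwc] add [kax,dckh,olyv] -> 14 lines: ahb joyom pous ifj tktkt kax dckh olyv pftw cmjqu cpff yvgxl lljec nrp
Hunk 5: at line 3 remove [ifj,tktkt] add [wkk,rkuyj] -> 14 lines: ahb joyom pous wkk rkuyj kax dckh olyv pftw cmjqu cpff yvgxl lljec nrp
Final line count: 14

Answer: 14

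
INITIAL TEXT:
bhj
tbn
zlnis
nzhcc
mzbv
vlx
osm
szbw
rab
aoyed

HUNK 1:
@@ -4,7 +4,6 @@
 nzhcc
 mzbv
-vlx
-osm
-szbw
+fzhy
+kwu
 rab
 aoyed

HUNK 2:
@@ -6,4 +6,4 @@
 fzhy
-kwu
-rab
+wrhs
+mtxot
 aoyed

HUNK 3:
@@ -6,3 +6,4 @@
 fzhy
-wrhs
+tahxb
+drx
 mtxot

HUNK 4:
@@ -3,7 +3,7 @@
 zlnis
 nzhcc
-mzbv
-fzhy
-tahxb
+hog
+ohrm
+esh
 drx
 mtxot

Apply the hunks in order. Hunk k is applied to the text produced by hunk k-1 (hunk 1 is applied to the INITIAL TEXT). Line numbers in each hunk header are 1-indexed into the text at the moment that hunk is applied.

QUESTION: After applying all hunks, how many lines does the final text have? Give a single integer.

Hunk 1: at line 4 remove [vlx,osm,szbw] add [fzhy,kwu] -> 9 lines: bhj tbn zlnis nzhcc mzbv fzhy kwu rab aoyed
Hunk 2: at line 6 remove [kwu,rab] add [wrhs,mtxot] -> 9 lines: bhj tbn zlnis nzhcc mzbv fzhy wrhs mtxot aoyed
Hunk 3: at line 6 remove [wrhs] add [tahxb,drx] -> 10 lines: bhj tbn zlnis nzhcc mzbv fzhy tahxb drx mtxot aoyed
Hunk 4: at line 3 remove [mzbv,fzhy,tahxb] add [hog,ohrm,esh] -> 10 lines: bhj tbn zlnis nzhcc hog ohrm esh drx mtxot aoyed
Final line count: 10

Answer: 10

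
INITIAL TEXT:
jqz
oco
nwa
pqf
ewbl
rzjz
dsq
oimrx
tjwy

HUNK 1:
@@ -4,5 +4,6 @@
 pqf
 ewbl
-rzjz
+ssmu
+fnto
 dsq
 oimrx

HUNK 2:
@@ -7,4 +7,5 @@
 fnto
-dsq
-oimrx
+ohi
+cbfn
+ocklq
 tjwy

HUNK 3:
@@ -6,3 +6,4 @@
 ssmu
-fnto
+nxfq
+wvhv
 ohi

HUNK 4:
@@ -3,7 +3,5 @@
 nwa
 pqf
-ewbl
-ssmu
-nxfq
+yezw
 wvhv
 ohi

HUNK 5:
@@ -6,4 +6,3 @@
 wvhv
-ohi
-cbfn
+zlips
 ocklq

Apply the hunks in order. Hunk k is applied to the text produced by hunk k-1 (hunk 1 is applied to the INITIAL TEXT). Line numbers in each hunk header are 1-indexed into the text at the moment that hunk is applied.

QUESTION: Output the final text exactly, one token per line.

Hunk 1: at line 4 remove [rzjz] add [ssmu,fnto] -> 10 lines: jqz oco nwa pqf ewbl ssmu fnto dsq oimrx tjwy
Hunk 2: at line 7 remove [dsq,oimrx] add [ohi,cbfn,ocklq] -> 11 lines: jqz oco nwa pqf ewbl ssmu fnto ohi cbfn ocklq tjwy
Hunk 3: at line 6 remove [fnto] add [nxfq,wvhv] -> 12 lines: jqz oco nwa pqf ewbl ssmu nxfq wvhv ohi cbfn ocklq tjwy
Hunk 4: at line 3 remove [ewbl,ssmu,nxfq] add [yezw] -> 10 lines: jqz oco nwa pqf yezw wvhv ohi cbfn ocklq tjwy
Hunk 5: at line 6 remove [ohi,cbfn] add [zlips] -> 9 lines: jqz oco nwa pqf yezw wvhv zlips ocklq tjwy

Answer: jqz
oco
nwa
pqf
yezw
wvhv
zlips
ocklq
tjwy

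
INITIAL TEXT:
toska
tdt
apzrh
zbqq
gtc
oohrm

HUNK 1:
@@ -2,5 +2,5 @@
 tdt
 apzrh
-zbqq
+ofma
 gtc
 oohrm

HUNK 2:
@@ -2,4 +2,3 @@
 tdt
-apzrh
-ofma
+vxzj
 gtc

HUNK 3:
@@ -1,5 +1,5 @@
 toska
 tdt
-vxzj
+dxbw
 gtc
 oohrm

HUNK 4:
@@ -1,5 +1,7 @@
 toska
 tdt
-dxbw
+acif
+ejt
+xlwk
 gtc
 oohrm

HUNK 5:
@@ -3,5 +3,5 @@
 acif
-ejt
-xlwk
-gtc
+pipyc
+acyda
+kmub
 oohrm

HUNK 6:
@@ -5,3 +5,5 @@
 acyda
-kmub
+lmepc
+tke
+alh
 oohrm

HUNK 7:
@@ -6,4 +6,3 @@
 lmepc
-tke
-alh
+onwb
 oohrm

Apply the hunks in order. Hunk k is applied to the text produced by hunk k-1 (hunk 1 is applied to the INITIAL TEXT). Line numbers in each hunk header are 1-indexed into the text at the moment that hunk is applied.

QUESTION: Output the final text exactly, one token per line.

Answer: toska
tdt
acif
pipyc
acyda
lmepc
onwb
oohrm

Derivation:
Hunk 1: at line 2 remove [zbqq] add [ofma] -> 6 lines: toska tdt apzrh ofma gtc oohrm
Hunk 2: at line 2 remove [apzrh,ofma] add [vxzj] -> 5 lines: toska tdt vxzj gtc oohrm
Hunk 3: at line 1 remove [vxzj] add [dxbw] -> 5 lines: toska tdt dxbw gtc oohrm
Hunk 4: at line 1 remove [dxbw] add [acif,ejt,xlwk] -> 7 lines: toska tdt acif ejt xlwk gtc oohrm
Hunk 5: at line 3 remove [ejt,xlwk,gtc] add [pipyc,acyda,kmub] -> 7 lines: toska tdt acif pipyc acyda kmub oohrm
Hunk 6: at line 5 remove [kmub] add [lmepc,tke,alh] -> 9 lines: toska tdt acif pipyc acyda lmepc tke alh oohrm
Hunk 7: at line 6 remove [tke,alh] add [onwb] -> 8 lines: toska tdt acif pipyc acyda lmepc onwb oohrm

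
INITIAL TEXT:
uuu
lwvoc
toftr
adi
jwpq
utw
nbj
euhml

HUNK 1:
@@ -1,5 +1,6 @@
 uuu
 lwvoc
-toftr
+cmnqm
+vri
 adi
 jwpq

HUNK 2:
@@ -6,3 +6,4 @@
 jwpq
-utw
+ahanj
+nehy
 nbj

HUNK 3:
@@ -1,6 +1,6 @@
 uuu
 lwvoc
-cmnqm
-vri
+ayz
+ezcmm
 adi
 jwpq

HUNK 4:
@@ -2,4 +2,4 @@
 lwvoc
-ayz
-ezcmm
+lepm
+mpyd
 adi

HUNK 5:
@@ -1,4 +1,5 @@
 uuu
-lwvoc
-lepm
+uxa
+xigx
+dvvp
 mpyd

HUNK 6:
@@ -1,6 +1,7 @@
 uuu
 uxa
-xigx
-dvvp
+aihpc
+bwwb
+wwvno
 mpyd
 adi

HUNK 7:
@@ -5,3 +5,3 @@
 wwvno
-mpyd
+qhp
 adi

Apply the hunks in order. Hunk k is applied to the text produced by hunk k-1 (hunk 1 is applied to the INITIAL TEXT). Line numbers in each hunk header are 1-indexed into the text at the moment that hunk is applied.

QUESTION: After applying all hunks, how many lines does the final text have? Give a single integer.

Answer: 12

Derivation:
Hunk 1: at line 1 remove [toftr] add [cmnqm,vri] -> 9 lines: uuu lwvoc cmnqm vri adi jwpq utw nbj euhml
Hunk 2: at line 6 remove [utw] add [ahanj,nehy] -> 10 lines: uuu lwvoc cmnqm vri adi jwpq ahanj nehy nbj euhml
Hunk 3: at line 1 remove [cmnqm,vri] add [ayz,ezcmm] -> 10 lines: uuu lwvoc ayz ezcmm adi jwpq ahanj nehy nbj euhml
Hunk 4: at line 2 remove [ayz,ezcmm] add [lepm,mpyd] -> 10 lines: uuu lwvoc lepm mpyd adi jwpq ahanj nehy nbj euhml
Hunk 5: at line 1 remove [lwvoc,lepm] add [uxa,xigx,dvvp] -> 11 lines: uuu uxa xigx dvvp mpyd adi jwpq ahanj nehy nbj euhml
Hunk 6: at line 1 remove [xigx,dvvp] add [aihpc,bwwb,wwvno] -> 12 lines: uuu uxa aihpc bwwb wwvno mpyd adi jwpq ahanj nehy nbj euhml
Hunk 7: at line 5 remove [mpyd] add [qhp] -> 12 lines: uuu uxa aihpc bwwb wwvno qhp adi jwpq ahanj nehy nbj euhml
Final line count: 12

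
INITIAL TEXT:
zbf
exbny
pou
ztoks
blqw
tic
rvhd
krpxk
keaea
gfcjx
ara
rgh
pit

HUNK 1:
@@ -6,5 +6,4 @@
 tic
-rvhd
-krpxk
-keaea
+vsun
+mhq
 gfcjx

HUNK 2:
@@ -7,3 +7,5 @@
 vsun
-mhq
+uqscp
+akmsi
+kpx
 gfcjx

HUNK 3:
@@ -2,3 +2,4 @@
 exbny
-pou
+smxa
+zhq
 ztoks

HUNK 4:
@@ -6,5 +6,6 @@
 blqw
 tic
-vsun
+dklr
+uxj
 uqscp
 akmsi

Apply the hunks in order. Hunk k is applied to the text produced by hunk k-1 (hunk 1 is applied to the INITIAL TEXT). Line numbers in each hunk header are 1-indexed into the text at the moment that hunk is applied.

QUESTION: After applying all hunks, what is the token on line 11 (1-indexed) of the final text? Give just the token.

Answer: akmsi

Derivation:
Hunk 1: at line 6 remove [rvhd,krpxk,keaea] add [vsun,mhq] -> 12 lines: zbf exbny pou ztoks blqw tic vsun mhq gfcjx ara rgh pit
Hunk 2: at line 7 remove [mhq] add [uqscp,akmsi,kpx] -> 14 lines: zbf exbny pou ztoks blqw tic vsun uqscp akmsi kpx gfcjx ara rgh pit
Hunk 3: at line 2 remove [pou] add [smxa,zhq] -> 15 lines: zbf exbny smxa zhq ztoks blqw tic vsun uqscp akmsi kpx gfcjx ara rgh pit
Hunk 4: at line 6 remove [vsun] add [dklr,uxj] -> 16 lines: zbf exbny smxa zhq ztoks blqw tic dklr uxj uqscp akmsi kpx gfcjx ara rgh pit
Final line 11: akmsi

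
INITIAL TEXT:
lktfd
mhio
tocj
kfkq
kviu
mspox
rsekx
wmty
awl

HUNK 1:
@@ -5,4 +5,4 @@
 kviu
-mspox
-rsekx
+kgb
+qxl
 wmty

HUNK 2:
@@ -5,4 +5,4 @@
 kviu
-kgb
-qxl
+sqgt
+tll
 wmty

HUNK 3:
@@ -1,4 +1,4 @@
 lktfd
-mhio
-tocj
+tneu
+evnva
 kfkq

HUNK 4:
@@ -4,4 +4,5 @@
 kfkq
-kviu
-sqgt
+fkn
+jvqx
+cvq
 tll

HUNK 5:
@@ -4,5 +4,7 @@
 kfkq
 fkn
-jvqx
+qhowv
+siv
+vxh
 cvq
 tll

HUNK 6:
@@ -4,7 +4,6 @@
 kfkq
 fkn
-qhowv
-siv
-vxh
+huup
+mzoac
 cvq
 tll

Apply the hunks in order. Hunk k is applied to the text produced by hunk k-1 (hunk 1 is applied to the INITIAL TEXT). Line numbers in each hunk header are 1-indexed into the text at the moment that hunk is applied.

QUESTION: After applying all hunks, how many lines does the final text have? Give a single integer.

Answer: 11

Derivation:
Hunk 1: at line 5 remove [mspox,rsekx] add [kgb,qxl] -> 9 lines: lktfd mhio tocj kfkq kviu kgb qxl wmty awl
Hunk 2: at line 5 remove [kgb,qxl] add [sqgt,tll] -> 9 lines: lktfd mhio tocj kfkq kviu sqgt tll wmty awl
Hunk 3: at line 1 remove [mhio,tocj] add [tneu,evnva] -> 9 lines: lktfd tneu evnva kfkq kviu sqgt tll wmty awl
Hunk 4: at line 4 remove [kviu,sqgt] add [fkn,jvqx,cvq] -> 10 lines: lktfd tneu evnva kfkq fkn jvqx cvq tll wmty awl
Hunk 5: at line 4 remove [jvqx] add [qhowv,siv,vxh] -> 12 lines: lktfd tneu evnva kfkq fkn qhowv siv vxh cvq tll wmty awl
Hunk 6: at line 4 remove [qhowv,siv,vxh] add [huup,mzoac] -> 11 lines: lktfd tneu evnva kfkq fkn huup mzoac cvq tll wmty awl
Final line count: 11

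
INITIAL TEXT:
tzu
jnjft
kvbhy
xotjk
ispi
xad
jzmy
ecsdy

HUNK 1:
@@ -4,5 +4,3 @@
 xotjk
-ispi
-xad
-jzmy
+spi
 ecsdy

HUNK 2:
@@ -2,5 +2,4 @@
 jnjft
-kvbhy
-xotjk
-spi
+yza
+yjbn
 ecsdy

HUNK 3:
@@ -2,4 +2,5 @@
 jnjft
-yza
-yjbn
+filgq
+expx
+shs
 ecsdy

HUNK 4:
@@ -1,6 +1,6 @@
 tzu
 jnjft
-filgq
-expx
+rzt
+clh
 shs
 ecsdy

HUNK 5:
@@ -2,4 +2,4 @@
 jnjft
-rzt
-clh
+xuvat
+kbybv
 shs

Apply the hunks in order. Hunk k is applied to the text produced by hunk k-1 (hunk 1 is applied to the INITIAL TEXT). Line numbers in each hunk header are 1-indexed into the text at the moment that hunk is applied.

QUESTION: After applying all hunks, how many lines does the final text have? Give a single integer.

Hunk 1: at line 4 remove [ispi,xad,jzmy] add [spi] -> 6 lines: tzu jnjft kvbhy xotjk spi ecsdy
Hunk 2: at line 2 remove [kvbhy,xotjk,spi] add [yza,yjbn] -> 5 lines: tzu jnjft yza yjbn ecsdy
Hunk 3: at line 2 remove [yza,yjbn] add [filgq,expx,shs] -> 6 lines: tzu jnjft filgq expx shs ecsdy
Hunk 4: at line 1 remove [filgq,expx] add [rzt,clh] -> 6 lines: tzu jnjft rzt clh shs ecsdy
Hunk 5: at line 2 remove [rzt,clh] add [xuvat,kbybv] -> 6 lines: tzu jnjft xuvat kbybv shs ecsdy
Final line count: 6

Answer: 6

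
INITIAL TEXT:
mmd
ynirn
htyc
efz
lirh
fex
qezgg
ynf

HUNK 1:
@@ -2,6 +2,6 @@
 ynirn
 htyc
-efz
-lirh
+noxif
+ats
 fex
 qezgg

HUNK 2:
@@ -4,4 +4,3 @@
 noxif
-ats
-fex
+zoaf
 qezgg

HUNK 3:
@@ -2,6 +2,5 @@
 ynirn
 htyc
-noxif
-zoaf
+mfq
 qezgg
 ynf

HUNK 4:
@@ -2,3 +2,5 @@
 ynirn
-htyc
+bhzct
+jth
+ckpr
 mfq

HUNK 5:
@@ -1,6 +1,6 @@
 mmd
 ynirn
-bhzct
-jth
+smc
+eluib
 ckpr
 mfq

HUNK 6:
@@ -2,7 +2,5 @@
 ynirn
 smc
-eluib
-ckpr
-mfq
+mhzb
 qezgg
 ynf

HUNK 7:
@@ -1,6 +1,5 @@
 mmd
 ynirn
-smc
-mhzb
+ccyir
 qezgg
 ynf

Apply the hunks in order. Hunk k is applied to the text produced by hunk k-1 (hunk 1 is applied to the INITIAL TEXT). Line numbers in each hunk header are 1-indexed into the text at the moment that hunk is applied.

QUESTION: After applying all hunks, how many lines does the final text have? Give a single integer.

Hunk 1: at line 2 remove [efz,lirh] add [noxif,ats] -> 8 lines: mmd ynirn htyc noxif ats fex qezgg ynf
Hunk 2: at line 4 remove [ats,fex] add [zoaf] -> 7 lines: mmd ynirn htyc noxif zoaf qezgg ynf
Hunk 3: at line 2 remove [noxif,zoaf] add [mfq] -> 6 lines: mmd ynirn htyc mfq qezgg ynf
Hunk 4: at line 2 remove [htyc] add [bhzct,jth,ckpr] -> 8 lines: mmd ynirn bhzct jth ckpr mfq qezgg ynf
Hunk 5: at line 1 remove [bhzct,jth] add [smc,eluib] -> 8 lines: mmd ynirn smc eluib ckpr mfq qezgg ynf
Hunk 6: at line 2 remove [eluib,ckpr,mfq] add [mhzb] -> 6 lines: mmd ynirn smc mhzb qezgg ynf
Hunk 7: at line 1 remove [smc,mhzb] add [ccyir] -> 5 lines: mmd ynirn ccyir qezgg ynf
Final line count: 5

Answer: 5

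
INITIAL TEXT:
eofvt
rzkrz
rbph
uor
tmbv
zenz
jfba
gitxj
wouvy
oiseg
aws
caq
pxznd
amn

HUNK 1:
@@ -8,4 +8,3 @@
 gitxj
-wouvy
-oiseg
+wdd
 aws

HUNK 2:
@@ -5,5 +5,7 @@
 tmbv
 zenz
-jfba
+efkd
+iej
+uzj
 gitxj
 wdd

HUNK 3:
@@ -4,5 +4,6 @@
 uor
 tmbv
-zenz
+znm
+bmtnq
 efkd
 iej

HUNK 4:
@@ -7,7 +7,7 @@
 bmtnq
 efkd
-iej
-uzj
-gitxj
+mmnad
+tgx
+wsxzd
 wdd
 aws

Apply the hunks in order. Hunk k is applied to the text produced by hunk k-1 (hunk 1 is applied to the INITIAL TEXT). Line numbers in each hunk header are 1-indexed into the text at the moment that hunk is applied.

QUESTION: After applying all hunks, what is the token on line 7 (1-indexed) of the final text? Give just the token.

Hunk 1: at line 8 remove [wouvy,oiseg] add [wdd] -> 13 lines: eofvt rzkrz rbph uor tmbv zenz jfba gitxj wdd aws caq pxznd amn
Hunk 2: at line 5 remove [jfba] add [efkd,iej,uzj] -> 15 lines: eofvt rzkrz rbph uor tmbv zenz efkd iej uzj gitxj wdd aws caq pxznd amn
Hunk 3: at line 4 remove [zenz] add [znm,bmtnq] -> 16 lines: eofvt rzkrz rbph uor tmbv znm bmtnq efkd iej uzj gitxj wdd aws caq pxznd amn
Hunk 4: at line 7 remove [iej,uzj,gitxj] add [mmnad,tgx,wsxzd] -> 16 lines: eofvt rzkrz rbph uor tmbv znm bmtnq efkd mmnad tgx wsxzd wdd aws caq pxznd amn
Final line 7: bmtnq

Answer: bmtnq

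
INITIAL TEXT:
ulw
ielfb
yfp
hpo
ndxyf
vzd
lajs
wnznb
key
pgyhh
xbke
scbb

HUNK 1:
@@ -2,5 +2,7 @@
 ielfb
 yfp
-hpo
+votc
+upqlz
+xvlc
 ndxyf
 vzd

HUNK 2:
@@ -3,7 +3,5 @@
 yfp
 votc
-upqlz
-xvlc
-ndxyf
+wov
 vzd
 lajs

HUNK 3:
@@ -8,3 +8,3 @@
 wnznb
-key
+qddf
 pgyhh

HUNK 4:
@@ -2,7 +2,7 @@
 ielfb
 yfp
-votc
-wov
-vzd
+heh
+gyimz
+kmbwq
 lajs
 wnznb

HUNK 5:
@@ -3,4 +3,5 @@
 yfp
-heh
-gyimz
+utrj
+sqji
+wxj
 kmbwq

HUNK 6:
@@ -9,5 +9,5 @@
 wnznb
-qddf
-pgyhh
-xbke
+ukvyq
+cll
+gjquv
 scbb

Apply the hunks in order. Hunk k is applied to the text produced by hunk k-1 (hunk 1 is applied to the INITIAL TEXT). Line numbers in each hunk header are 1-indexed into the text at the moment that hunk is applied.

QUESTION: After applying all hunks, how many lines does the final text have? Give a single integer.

Hunk 1: at line 2 remove [hpo] add [votc,upqlz,xvlc] -> 14 lines: ulw ielfb yfp votc upqlz xvlc ndxyf vzd lajs wnznb key pgyhh xbke scbb
Hunk 2: at line 3 remove [upqlz,xvlc,ndxyf] add [wov] -> 12 lines: ulw ielfb yfp votc wov vzd lajs wnznb key pgyhh xbke scbb
Hunk 3: at line 8 remove [key] add [qddf] -> 12 lines: ulw ielfb yfp votc wov vzd lajs wnznb qddf pgyhh xbke scbb
Hunk 4: at line 2 remove [votc,wov,vzd] add [heh,gyimz,kmbwq] -> 12 lines: ulw ielfb yfp heh gyimz kmbwq lajs wnznb qddf pgyhh xbke scbb
Hunk 5: at line 3 remove [heh,gyimz] add [utrj,sqji,wxj] -> 13 lines: ulw ielfb yfp utrj sqji wxj kmbwq lajs wnznb qddf pgyhh xbke scbb
Hunk 6: at line 9 remove [qddf,pgyhh,xbke] add [ukvyq,cll,gjquv] -> 13 lines: ulw ielfb yfp utrj sqji wxj kmbwq lajs wnznb ukvyq cll gjquv scbb
Final line count: 13

Answer: 13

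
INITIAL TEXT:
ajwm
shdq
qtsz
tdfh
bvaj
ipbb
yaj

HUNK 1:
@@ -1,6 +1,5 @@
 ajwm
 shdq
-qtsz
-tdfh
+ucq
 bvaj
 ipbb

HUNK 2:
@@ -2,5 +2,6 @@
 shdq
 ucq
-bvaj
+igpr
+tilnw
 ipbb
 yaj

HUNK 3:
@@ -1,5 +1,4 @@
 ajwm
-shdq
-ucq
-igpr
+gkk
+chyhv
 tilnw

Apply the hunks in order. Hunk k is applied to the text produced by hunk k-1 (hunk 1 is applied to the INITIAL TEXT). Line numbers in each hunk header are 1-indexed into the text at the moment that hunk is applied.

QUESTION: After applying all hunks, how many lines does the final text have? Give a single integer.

Hunk 1: at line 1 remove [qtsz,tdfh] add [ucq] -> 6 lines: ajwm shdq ucq bvaj ipbb yaj
Hunk 2: at line 2 remove [bvaj] add [igpr,tilnw] -> 7 lines: ajwm shdq ucq igpr tilnw ipbb yaj
Hunk 3: at line 1 remove [shdq,ucq,igpr] add [gkk,chyhv] -> 6 lines: ajwm gkk chyhv tilnw ipbb yaj
Final line count: 6

Answer: 6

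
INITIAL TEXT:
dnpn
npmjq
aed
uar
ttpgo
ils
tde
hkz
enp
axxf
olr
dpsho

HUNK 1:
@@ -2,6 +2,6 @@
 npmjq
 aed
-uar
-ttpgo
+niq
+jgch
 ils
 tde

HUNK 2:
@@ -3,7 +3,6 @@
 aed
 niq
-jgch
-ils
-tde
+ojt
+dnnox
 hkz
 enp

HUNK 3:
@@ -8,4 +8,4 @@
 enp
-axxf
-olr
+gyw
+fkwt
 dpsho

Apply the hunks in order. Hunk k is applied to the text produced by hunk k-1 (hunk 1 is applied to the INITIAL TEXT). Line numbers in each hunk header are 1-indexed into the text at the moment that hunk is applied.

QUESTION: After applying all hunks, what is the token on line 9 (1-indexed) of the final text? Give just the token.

Hunk 1: at line 2 remove [uar,ttpgo] add [niq,jgch] -> 12 lines: dnpn npmjq aed niq jgch ils tde hkz enp axxf olr dpsho
Hunk 2: at line 3 remove [jgch,ils,tde] add [ojt,dnnox] -> 11 lines: dnpn npmjq aed niq ojt dnnox hkz enp axxf olr dpsho
Hunk 3: at line 8 remove [axxf,olr] add [gyw,fkwt] -> 11 lines: dnpn npmjq aed niq ojt dnnox hkz enp gyw fkwt dpsho
Final line 9: gyw

Answer: gyw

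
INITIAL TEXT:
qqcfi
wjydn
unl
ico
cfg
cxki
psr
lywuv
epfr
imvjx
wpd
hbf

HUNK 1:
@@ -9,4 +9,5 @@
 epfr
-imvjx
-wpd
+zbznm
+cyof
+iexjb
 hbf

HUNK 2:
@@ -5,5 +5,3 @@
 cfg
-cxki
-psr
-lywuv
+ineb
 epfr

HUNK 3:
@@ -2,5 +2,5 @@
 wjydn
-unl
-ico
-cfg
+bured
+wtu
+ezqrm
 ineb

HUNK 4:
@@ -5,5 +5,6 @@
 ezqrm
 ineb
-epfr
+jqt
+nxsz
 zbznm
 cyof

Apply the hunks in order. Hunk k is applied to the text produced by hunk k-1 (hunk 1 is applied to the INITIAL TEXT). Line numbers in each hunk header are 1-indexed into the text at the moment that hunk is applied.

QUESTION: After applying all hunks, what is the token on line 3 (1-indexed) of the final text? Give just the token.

Hunk 1: at line 9 remove [imvjx,wpd] add [zbznm,cyof,iexjb] -> 13 lines: qqcfi wjydn unl ico cfg cxki psr lywuv epfr zbznm cyof iexjb hbf
Hunk 2: at line 5 remove [cxki,psr,lywuv] add [ineb] -> 11 lines: qqcfi wjydn unl ico cfg ineb epfr zbznm cyof iexjb hbf
Hunk 3: at line 2 remove [unl,ico,cfg] add [bured,wtu,ezqrm] -> 11 lines: qqcfi wjydn bured wtu ezqrm ineb epfr zbznm cyof iexjb hbf
Hunk 4: at line 5 remove [epfr] add [jqt,nxsz] -> 12 lines: qqcfi wjydn bured wtu ezqrm ineb jqt nxsz zbznm cyof iexjb hbf
Final line 3: bured

Answer: bured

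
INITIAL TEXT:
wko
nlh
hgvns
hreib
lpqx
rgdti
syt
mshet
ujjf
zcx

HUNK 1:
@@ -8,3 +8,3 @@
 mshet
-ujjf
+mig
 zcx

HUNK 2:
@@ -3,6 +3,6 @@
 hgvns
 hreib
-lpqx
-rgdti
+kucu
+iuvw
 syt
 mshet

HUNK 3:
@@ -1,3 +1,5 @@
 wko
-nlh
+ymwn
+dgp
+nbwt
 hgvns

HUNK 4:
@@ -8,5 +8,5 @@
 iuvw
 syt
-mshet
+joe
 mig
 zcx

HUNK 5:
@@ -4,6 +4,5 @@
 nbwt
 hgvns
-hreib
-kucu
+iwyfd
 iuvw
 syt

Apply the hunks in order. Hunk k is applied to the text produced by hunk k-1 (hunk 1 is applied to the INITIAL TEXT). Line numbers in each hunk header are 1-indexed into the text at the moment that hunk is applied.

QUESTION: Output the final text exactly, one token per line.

Hunk 1: at line 8 remove [ujjf] add [mig] -> 10 lines: wko nlh hgvns hreib lpqx rgdti syt mshet mig zcx
Hunk 2: at line 3 remove [lpqx,rgdti] add [kucu,iuvw] -> 10 lines: wko nlh hgvns hreib kucu iuvw syt mshet mig zcx
Hunk 3: at line 1 remove [nlh] add [ymwn,dgp,nbwt] -> 12 lines: wko ymwn dgp nbwt hgvns hreib kucu iuvw syt mshet mig zcx
Hunk 4: at line 8 remove [mshet] add [joe] -> 12 lines: wko ymwn dgp nbwt hgvns hreib kucu iuvw syt joe mig zcx
Hunk 5: at line 4 remove [hreib,kucu] add [iwyfd] -> 11 lines: wko ymwn dgp nbwt hgvns iwyfd iuvw syt joe mig zcx

Answer: wko
ymwn
dgp
nbwt
hgvns
iwyfd
iuvw
syt
joe
mig
zcx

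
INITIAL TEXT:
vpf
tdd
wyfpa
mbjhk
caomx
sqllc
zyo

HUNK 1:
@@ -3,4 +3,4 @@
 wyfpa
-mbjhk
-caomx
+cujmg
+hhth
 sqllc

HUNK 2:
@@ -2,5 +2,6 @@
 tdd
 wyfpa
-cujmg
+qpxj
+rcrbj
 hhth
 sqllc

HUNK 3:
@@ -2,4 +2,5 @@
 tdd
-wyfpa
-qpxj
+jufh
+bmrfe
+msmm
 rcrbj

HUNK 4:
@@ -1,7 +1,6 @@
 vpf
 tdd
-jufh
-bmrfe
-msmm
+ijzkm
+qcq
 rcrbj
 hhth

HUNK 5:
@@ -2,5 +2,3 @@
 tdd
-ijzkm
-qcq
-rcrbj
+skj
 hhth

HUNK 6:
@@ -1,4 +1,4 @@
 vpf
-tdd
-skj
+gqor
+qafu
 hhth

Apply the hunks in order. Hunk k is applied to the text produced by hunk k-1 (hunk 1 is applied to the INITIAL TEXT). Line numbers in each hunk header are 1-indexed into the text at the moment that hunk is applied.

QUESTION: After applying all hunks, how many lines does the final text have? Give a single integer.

Hunk 1: at line 3 remove [mbjhk,caomx] add [cujmg,hhth] -> 7 lines: vpf tdd wyfpa cujmg hhth sqllc zyo
Hunk 2: at line 2 remove [cujmg] add [qpxj,rcrbj] -> 8 lines: vpf tdd wyfpa qpxj rcrbj hhth sqllc zyo
Hunk 3: at line 2 remove [wyfpa,qpxj] add [jufh,bmrfe,msmm] -> 9 lines: vpf tdd jufh bmrfe msmm rcrbj hhth sqllc zyo
Hunk 4: at line 1 remove [jufh,bmrfe,msmm] add [ijzkm,qcq] -> 8 lines: vpf tdd ijzkm qcq rcrbj hhth sqllc zyo
Hunk 5: at line 2 remove [ijzkm,qcq,rcrbj] add [skj] -> 6 lines: vpf tdd skj hhth sqllc zyo
Hunk 6: at line 1 remove [tdd,skj] add [gqor,qafu] -> 6 lines: vpf gqor qafu hhth sqllc zyo
Final line count: 6

Answer: 6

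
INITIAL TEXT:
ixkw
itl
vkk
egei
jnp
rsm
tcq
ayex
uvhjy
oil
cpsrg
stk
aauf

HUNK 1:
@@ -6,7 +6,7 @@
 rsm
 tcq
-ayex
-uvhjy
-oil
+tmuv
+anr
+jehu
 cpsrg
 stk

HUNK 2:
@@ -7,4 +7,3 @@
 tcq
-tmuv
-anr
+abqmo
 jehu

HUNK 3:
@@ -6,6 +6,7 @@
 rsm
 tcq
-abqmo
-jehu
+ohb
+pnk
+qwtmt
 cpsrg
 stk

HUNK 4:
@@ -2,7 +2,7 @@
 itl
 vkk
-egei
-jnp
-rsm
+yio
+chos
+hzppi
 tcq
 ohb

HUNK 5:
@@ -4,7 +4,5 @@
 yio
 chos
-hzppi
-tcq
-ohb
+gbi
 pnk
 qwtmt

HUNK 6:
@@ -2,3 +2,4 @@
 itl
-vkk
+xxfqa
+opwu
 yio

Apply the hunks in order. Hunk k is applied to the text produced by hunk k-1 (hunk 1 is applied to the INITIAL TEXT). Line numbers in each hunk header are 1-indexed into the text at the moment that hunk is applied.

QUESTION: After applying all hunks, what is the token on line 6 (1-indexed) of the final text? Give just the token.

Hunk 1: at line 6 remove [ayex,uvhjy,oil] add [tmuv,anr,jehu] -> 13 lines: ixkw itl vkk egei jnp rsm tcq tmuv anr jehu cpsrg stk aauf
Hunk 2: at line 7 remove [tmuv,anr] add [abqmo] -> 12 lines: ixkw itl vkk egei jnp rsm tcq abqmo jehu cpsrg stk aauf
Hunk 3: at line 6 remove [abqmo,jehu] add [ohb,pnk,qwtmt] -> 13 lines: ixkw itl vkk egei jnp rsm tcq ohb pnk qwtmt cpsrg stk aauf
Hunk 4: at line 2 remove [egei,jnp,rsm] add [yio,chos,hzppi] -> 13 lines: ixkw itl vkk yio chos hzppi tcq ohb pnk qwtmt cpsrg stk aauf
Hunk 5: at line 4 remove [hzppi,tcq,ohb] add [gbi] -> 11 lines: ixkw itl vkk yio chos gbi pnk qwtmt cpsrg stk aauf
Hunk 6: at line 2 remove [vkk] add [xxfqa,opwu] -> 12 lines: ixkw itl xxfqa opwu yio chos gbi pnk qwtmt cpsrg stk aauf
Final line 6: chos

Answer: chos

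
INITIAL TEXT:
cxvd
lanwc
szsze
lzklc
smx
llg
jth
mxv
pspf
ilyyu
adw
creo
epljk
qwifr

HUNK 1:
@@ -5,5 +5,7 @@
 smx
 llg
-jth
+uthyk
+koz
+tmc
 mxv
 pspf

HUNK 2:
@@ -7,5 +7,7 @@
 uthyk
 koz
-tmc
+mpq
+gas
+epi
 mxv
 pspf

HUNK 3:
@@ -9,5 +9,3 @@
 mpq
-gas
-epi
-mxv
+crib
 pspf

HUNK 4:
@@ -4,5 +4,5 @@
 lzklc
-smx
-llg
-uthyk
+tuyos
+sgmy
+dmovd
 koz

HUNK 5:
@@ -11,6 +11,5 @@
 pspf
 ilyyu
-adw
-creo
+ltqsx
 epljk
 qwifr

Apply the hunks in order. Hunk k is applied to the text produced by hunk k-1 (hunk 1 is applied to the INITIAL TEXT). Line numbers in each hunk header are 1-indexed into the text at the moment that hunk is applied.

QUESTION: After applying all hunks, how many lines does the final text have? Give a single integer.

Hunk 1: at line 5 remove [jth] add [uthyk,koz,tmc] -> 16 lines: cxvd lanwc szsze lzklc smx llg uthyk koz tmc mxv pspf ilyyu adw creo epljk qwifr
Hunk 2: at line 7 remove [tmc] add [mpq,gas,epi] -> 18 lines: cxvd lanwc szsze lzklc smx llg uthyk koz mpq gas epi mxv pspf ilyyu adw creo epljk qwifr
Hunk 3: at line 9 remove [gas,epi,mxv] add [crib] -> 16 lines: cxvd lanwc szsze lzklc smx llg uthyk koz mpq crib pspf ilyyu adw creo epljk qwifr
Hunk 4: at line 4 remove [smx,llg,uthyk] add [tuyos,sgmy,dmovd] -> 16 lines: cxvd lanwc szsze lzklc tuyos sgmy dmovd koz mpq crib pspf ilyyu adw creo epljk qwifr
Hunk 5: at line 11 remove [adw,creo] add [ltqsx] -> 15 lines: cxvd lanwc szsze lzklc tuyos sgmy dmovd koz mpq crib pspf ilyyu ltqsx epljk qwifr
Final line count: 15

Answer: 15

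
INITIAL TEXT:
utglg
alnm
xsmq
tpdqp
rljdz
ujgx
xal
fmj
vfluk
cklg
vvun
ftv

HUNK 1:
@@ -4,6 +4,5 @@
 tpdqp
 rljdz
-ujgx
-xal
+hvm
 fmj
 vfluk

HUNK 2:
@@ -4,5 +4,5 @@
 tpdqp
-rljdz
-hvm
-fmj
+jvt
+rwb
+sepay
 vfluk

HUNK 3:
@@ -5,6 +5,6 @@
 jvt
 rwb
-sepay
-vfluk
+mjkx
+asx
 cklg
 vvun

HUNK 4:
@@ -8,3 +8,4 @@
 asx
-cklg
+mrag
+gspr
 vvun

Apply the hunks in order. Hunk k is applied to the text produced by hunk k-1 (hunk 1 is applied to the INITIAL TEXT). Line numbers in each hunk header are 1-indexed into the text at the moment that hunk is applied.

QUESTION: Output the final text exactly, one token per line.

Answer: utglg
alnm
xsmq
tpdqp
jvt
rwb
mjkx
asx
mrag
gspr
vvun
ftv

Derivation:
Hunk 1: at line 4 remove [ujgx,xal] add [hvm] -> 11 lines: utglg alnm xsmq tpdqp rljdz hvm fmj vfluk cklg vvun ftv
Hunk 2: at line 4 remove [rljdz,hvm,fmj] add [jvt,rwb,sepay] -> 11 lines: utglg alnm xsmq tpdqp jvt rwb sepay vfluk cklg vvun ftv
Hunk 3: at line 5 remove [sepay,vfluk] add [mjkx,asx] -> 11 lines: utglg alnm xsmq tpdqp jvt rwb mjkx asx cklg vvun ftv
Hunk 4: at line 8 remove [cklg] add [mrag,gspr] -> 12 lines: utglg alnm xsmq tpdqp jvt rwb mjkx asx mrag gspr vvun ftv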